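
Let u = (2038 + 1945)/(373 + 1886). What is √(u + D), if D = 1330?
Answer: 49*√314503/753 ≈ 36.493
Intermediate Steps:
u = 3983/2259 ≈ 1.7632
√(u + D) = √(3983/2259 + 1330) = √(3008453/2259) = 49*√314503/753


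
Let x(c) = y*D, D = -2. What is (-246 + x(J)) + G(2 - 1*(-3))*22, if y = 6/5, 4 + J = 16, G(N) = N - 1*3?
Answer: -1022/5 ≈ -204.40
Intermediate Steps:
G(N) = -3 + N (G(N) = N - 3 = -3 + N)
J = 12 (J = -4 + 16 = 12)
y = 6/5 (y = 6*(⅕) = 6/5 ≈ 1.2000)
x(c) = -12/5 (x(c) = (6/5)*(-2) = -12/5)
(-246 + x(J)) + G(2 - 1*(-3))*22 = (-246 - 12/5) + (-3 + (2 - 1*(-3)))*22 = -1242/5 + (-3 + (2 + 3))*22 = -1242/5 + (-3 + 5)*22 = -1242/5 + 2*22 = -1242/5 + 44 = -1022/5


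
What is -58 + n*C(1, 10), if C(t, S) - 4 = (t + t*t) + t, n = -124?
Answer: -926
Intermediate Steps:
C(t, S) = 4 + t² + 2*t (C(t, S) = 4 + ((t + t*t) + t) = 4 + ((t + t²) + t) = 4 + (t² + 2*t) = 4 + t² + 2*t)
-58 + n*C(1, 10) = -58 - 124*(4 + 1² + 2*1) = -58 - 124*(4 + 1 + 2) = -58 - 124*7 = -58 - 868 = -926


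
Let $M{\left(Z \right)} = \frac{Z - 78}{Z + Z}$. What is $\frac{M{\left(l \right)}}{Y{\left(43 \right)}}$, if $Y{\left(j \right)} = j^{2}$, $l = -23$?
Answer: $\frac{101}{85054} \approx 0.0011875$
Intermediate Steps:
$M{\left(Z \right)} = \frac{-78 + Z}{2 Z}$
$\frac{M{\left(l \right)}}{Y{\left(43 \right)}} = \frac{\frac{1}{2} \frac{1}{-23} \left(-78 - 23\right)}{43^{2}} = \frac{\frac{1}{2} \left(- \frac{1}{23}\right) \left(-101\right)}{1849} = \frac{101}{46} \cdot \frac{1}{1849} = \frac{101}{85054}$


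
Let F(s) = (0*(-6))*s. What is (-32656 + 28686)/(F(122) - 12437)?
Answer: 3970/12437 ≈ 0.31921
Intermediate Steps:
F(s) = 0 (F(s) = 0*s = 0)
(-32656 + 28686)/(F(122) - 12437) = (-32656 + 28686)/(0 - 12437) = -3970/(-12437) = -3970*(-1/12437) = 3970/12437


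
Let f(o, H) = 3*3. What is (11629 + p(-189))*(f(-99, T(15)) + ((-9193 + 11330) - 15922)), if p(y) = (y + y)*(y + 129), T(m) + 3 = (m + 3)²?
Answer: -472640784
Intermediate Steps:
T(m) = -3 + (3 + m)² (T(m) = -3 + (m + 3)² = -3 + (3 + m)²)
f(o, H) = 9
p(y) = 2*y*(129 + y) (p(y) = (2*y)*(129 + y) = 2*y*(129 + y))
(11629 + p(-189))*(f(-99, T(15)) + ((-9193 + 11330) - 15922)) = (11629 + 2*(-189)*(129 - 189))*(9 + ((-9193 + 11330) - 15922)) = (11629 + 2*(-189)*(-60))*(9 + (2137 - 15922)) = (11629 + 22680)*(9 - 13785) = 34309*(-13776) = -472640784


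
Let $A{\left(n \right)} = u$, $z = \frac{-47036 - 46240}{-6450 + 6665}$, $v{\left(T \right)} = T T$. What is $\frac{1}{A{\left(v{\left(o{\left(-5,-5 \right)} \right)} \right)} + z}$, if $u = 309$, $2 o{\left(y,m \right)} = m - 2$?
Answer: $- \frac{215}{26841} \approx -0.0080101$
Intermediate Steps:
$o{\left(y,m \right)} = -1 + \frac{m}{2}$ ($o{\left(y,m \right)} = \frac{m - 2}{2} = \frac{-2 + m}{2} = -1 + \frac{m}{2}$)
$v{\left(T \right)} = T^{2}$
$z = - \frac{93276}{215} \approx -433.84$
$A{\left(n \right)} = 309$
$\frac{1}{A{\left(v{\left(o{\left(-5,-5 \right)} \right)} \right)} + z} = \frac{1}{309 - \frac{93276}{215}} = \frac{1}{- \frac{26841}{215}} = - \frac{215}{26841}$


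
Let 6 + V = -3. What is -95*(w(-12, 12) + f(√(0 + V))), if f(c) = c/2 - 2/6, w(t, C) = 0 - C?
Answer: 3515/3 - 285*I/2 ≈ 1171.7 - 142.5*I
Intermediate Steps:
V = -9 (V = -6 - 3 = -9)
w(t, C) = -C
f(c) = -⅓ + c/2 (f(c) = c*(½) - 2*⅙ = c/2 - ⅓ = -⅓ + c/2)
-95*(w(-12, 12) + f(√(0 + V))) = -95*(-1*12 + (-⅓ + √(0 - 9)/2)) = -95*(-12 + (-⅓ + √(-9)/2)) = -95*(-12 + (-⅓ + (3*I)/2)) = -95*(-12 + (-⅓ + 3*I/2)) = -95*(-37/3 + 3*I/2) = 3515/3 - 285*I/2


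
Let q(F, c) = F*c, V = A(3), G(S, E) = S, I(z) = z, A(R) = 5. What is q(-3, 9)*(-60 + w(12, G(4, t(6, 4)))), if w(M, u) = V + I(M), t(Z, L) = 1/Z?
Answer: 1161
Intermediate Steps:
V = 5
w(M, u) = 5 + M
q(-3, 9)*(-60 + w(12, G(4, t(6, 4)))) = (-3*9)*(-60 + (5 + 12)) = -27*(-60 + 17) = -27*(-43) = 1161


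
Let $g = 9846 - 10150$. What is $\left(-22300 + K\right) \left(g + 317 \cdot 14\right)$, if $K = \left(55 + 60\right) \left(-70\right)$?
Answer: $-125466900$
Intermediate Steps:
$K = -8050$ ($K = 115 \left(-70\right) = -8050$)
$g = -304$
$\left(-22300 + K\right) \left(g + 317 \cdot 14\right) = \left(-22300 - 8050\right) \left(-304 + 317 \cdot 14\right) = - 30350 \left(-304 + 4438\right) = \left(-30350\right) 4134 = -125466900$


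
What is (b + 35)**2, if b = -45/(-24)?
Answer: 87025/64 ≈ 1359.8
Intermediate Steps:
b = 15/8 (b = -45*(-1/24) = 15/8 ≈ 1.8750)
(b + 35)**2 = (15/8 + 35)**2 = (295/8)**2 = 87025/64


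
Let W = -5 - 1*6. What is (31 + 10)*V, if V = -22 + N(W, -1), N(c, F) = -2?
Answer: -984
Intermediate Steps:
W = -11 (W = -5 - 6 = -11)
V = -24 (V = -22 - 2 = -24)
(31 + 10)*V = (31 + 10)*(-24) = 41*(-24) = -984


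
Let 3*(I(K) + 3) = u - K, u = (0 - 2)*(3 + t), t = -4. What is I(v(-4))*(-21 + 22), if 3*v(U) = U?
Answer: -17/9 ≈ -1.8889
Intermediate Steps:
v(U) = U/3
u = 2 (u = (0 - 2)*(3 - 4) = -2*(-1) = 2)
I(K) = -7/3 - K/3 (I(K) = -3 + (2 - K)/3 = -3 + (⅔ - K/3) = -7/3 - K/3)
I(v(-4))*(-21 + 22) = (-7/3 - (-4)/9)*(-21 + 22) = (-7/3 - ⅓*(-4/3))*1 = (-7/3 + 4/9)*1 = -17/9*1 = -17/9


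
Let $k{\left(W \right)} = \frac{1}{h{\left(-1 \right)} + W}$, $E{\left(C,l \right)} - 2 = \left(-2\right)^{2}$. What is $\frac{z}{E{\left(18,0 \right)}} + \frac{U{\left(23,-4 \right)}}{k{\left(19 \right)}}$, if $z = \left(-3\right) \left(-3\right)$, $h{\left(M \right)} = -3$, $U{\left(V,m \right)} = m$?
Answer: $- \frac{125}{2} \approx -62.5$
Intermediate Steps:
$E{\left(C,l \right)} = 6$ ($E{\left(C,l \right)} = 2 + \left(-2\right)^{2} = 2 + 4 = 6$)
$k{\left(W \right)} = \frac{1}{-3 + W}$
$z = 9$
$\frac{z}{E{\left(18,0 \right)}} + \frac{U{\left(23,-4 \right)}}{k{\left(19 \right)}} = \frac{9}{6} - \frac{4}{\frac{1}{-3 + 19}} = 9 \cdot \frac{1}{6} - \frac{4}{\frac{1}{16}} = \frac{3}{2} - 4 \frac{1}{\frac{1}{16}} = \frac{3}{2} - 64 = - \frac{125}{2}$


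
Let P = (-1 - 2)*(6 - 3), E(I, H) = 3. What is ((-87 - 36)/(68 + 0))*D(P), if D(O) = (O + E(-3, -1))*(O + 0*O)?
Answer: -3321/34 ≈ -97.677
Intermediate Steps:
P = -9 (P = -3*3 = -9)
D(O) = O*(3 + O) (D(O) = (O + 3)*(O + 0*O) = (3 + O)*(O + 0) = (3 + O)*O = O*(3 + O))
((-87 - 36)/(68 + 0))*D(P) = ((-87 - 36)/(68 + 0))*(-9*(3 - 9)) = (-123/68)*(-9*(-6)) = -123*1/68*54 = -123/68*54 = -3321/34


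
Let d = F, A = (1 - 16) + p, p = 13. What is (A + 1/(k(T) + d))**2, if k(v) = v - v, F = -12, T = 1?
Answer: 625/144 ≈ 4.3403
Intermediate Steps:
A = -2 (A = (1 - 16) + 13 = -15 + 13 = -2)
d = -12
k(v) = 0
(A + 1/(k(T) + d))**2 = (-2 + 1/(0 - 12))**2 = (-2 + 1/(-12))**2 = (-2 - 1/12)**2 = (-25/12)**2 = 625/144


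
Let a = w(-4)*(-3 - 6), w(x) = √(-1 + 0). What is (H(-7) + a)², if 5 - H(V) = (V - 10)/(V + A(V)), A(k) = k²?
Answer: (-227 + 378*I)²/1764 ≈ -51.789 - 97.286*I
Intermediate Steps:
w(x) = I (w(x) = √(-1) = I)
H(V) = 5 - (-10 + V)/(V + V²) (H(V) = 5 - (V - 10)/(V + V²) = 5 - (-10 + V)/(V + V²))
a = -9*I (a = I*(-3 - 6) = I*(-9) = -9*I ≈ -9.0*I)
(H(-7) + a)² = ((10 + 4*(-7) + 5*(-7)²)/((-7)*(1 - 7)) - 9*I)² = (-⅐*(10 - 28 + 5*49)/(-6) - 9*I)² = (-⅐*(-⅙)*(10 - 28 + 245) - 9*I)² = (-⅐*(-⅙)*227 - 9*I)² = (227/42 - 9*I)²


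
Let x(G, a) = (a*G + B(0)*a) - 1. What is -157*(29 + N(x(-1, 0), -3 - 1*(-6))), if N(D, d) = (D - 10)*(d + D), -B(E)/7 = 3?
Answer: -1099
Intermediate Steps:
B(E) = -21 (B(E) = -7*3 = -21)
x(G, a) = -1 - 21*a + G*a (x(G, a) = (a*G - 21*a) - 1 = (G*a - 21*a) - 1 = (-21*a + G*a) - 1 = -1 - 21*a + G*a)
N(D, d) = (-10 + D)*(D + d)
-157*(29 + N(x(-1, 0), -3 - 1*(-6))) = -157*(29 + ((-1 - 21*0 - 1*0)**2 - 10*(-1 - 21*0 - 1*0) - 10*(-3 - 1*(-6)) + (-1 - 21*0 - 1*0)*(-3 - 1*(-6)))) = -157*(29 + ((-1 + 0 + 0)**2 - 10*(-1 + 0 + 0) - 10*(-3 + 6) + (-1 + 0 + 0)*(-3 + 6))) = -157*(29 + ((-1)**2 - 10*(-1) - 10*3 - 1*3)) = -157*(29 + (1 + 10 - 30 - 3)) = -157*(29 - 22) = -157*7 = -1099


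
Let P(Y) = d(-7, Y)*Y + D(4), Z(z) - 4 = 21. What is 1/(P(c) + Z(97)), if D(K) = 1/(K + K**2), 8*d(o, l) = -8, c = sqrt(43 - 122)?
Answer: 10020/282601 + 400*I*sqrt(79)/282601 ≈ 0.035456 + 0.012581*I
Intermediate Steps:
Z(z) = 25 (Z(z) = 4 + 21 = 25)
c = I*sqrt(79) (c = sqrt(-79) = I*sqrt(79) ≈ 8.8882*I)
d(o, l) = -1 (d(o, l) = (1/8)*(-8) = -1)
P(Y) = 1/20 - Y (P(Y) = -Y + 1/(4*(1 + 4)) = -Y + (1/4)/5 = -Y + (1/4)*(1/5) = -Y + 1/20 = 1/20 - Y)
1/(P(c) + Z(97)) = 1/((1/20 - I*sqrt(79)) + 25) = 1/(501/20 - I*sqrt(79))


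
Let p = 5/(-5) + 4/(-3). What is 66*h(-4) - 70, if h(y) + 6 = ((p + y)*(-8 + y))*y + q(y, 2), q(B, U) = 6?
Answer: -20134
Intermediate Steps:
p = -7/3 (p = 5*(-⅕) + 4*(-⅓) = -1 - 4/3 = -7/3 ≈ -2.3333)
h(y) = y*(-8 + y)*(-7/3 + y) (h(y) = -6 + (((-7/3 + y)*(-8 + y))*y + 6) = -6 + (((-8 + y)*(-7/3 + y))*y + 6) = -6 + (y*(-8 + y)*(-7/3 + y) + 6) = -6 + (6 + y*(-8 + y)*(-7/3 + y)) = y*(-8 + y)*(-7/3 + y))
66*h(-4) - 70 = 66*((⅓)*(-4)*(56 - 31*(-4) + 3*(-4)²)) - 70 = 66*((⅓)*(-4)*(56 + 124 + 3*16)) - 70 = 66*((⅓)*(-4)*(56 + 124 + 48)) - 70 = 66*((⅓)*(-4)*228) - 70 = 66*(-304) - 70 = -20064 - 70 = -20134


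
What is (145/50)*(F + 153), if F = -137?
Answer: 232/5 ≈ 46.400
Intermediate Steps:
(145/50)*(F + 153) = (145/50)*(-137 + 153) = (145*(1/50))*16 = (29/10)*16 = 232/5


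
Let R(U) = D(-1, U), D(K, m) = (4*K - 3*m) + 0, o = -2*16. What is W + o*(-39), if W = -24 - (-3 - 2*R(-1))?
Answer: 1225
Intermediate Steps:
o = -32
D(K, m) = -3*m + 4*K (D(K, m) = (-3*m + 4*K) + 0 = -3*m + 4*K)
R(U) = -4 - 3*U (R(U) = -3*U + 4*(-1) = -3*U - 4 = -4 - 3*U)
W = -23 (W = -24 - (-3 - 2*(-4 - 3*(-1))) = -24 - (-3 - 2*(-4 + 3)) = -24 - (-3 - 2*(-1)) = -24 - (-3 + 2) = -24 - 1*(-1) = -24 + 1 = -23)
W + o*(-39) = -23 - 32*(-39) = -23 + 1248 = 1225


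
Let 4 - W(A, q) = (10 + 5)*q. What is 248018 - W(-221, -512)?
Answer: 240334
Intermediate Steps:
W(A, q) = 4 - 15*q (W(A, q) = 4 - (10 + 5)*q = 4 - 15*q)
248018 - W(-221, -512) = 248018 - (4 - 15*(-512)) = 248018 - (4 + 7680) = 248018 - 1*7684 = 248018 - 7684 = 240334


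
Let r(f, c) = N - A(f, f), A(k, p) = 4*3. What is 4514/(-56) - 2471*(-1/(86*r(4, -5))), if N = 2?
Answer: -125638/1505 ≈ -83.480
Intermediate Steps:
A(k, p) = 12
r(f, c) = -10 (r(f, c) = 2 - 1*12 = 2 - 12 = -10)
4514/(-56) - 2471*(-1/(86*r(4, -5))) = 4514/(-56) - 2471/((-86*(-10))) = 4514*(-1/56) - 2471/860 = -2257/28 - 2471*1/860 = -2257/28 - 2471/860 = -125638/1505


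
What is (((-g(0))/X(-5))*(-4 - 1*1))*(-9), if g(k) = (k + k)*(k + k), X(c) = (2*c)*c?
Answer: 0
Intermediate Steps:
X(c) = 2*c²
g(k) = 4*k² (g(k) = (2*k)*(2*k) = 4*k²)
(((-g(0))/X(-5))*(-4 - 1*1))*(-9) = (((-4*0²)/((2*(-5)²)))*(-4 - 1*1))*(-9) = (((-4*0)/((2*25)))*(-4 - 1))*(-9) = ((-1*0/50)*(-5))*(-9) = ((0*(1/50))*(-5))*(-9) = (0*(-5))*(-9) = 0*(-9) = 0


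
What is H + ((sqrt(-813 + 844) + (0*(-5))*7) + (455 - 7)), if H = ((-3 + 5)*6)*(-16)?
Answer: 256 + sqrt(31) ≈ 261.57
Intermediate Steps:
H = -192 (H = (2*6)*(-16) = 12*(-16) = -192)
H + ((sqrt(-813 + 844) + (0*(-5))*7) + (455 - 7)) = -192 + ((sqrt(-813 + 844) + (0*(-5))*7) + (455 - 7)) = -192 + ((sqrt(31) + 0*7) + 448) = -192 + ((sqrt(31) + 0) + 448) = -192 + (sqrt(31) + 448) = -192 + (448 + sqrt(31)) = 256 + sqrt(31)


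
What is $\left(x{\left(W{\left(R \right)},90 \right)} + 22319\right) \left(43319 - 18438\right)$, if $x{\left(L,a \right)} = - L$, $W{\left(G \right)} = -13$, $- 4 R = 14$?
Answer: $555642492$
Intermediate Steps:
$R = - \frac{7}{2}$ ($R = \left(- \frac{1}{4}\right) 14 = - \frac{7}{2} \approx -3.5$)
$\left(x{\left(W{\left(R \right)},90 \right)} + 22319\right) \left(43319 - 18438\right) = \left(\left(-1\right) \left(-13\right) + 22319\right) \left(43319 - 18438\right) = \left(13 + 22319\right) 24881 = 22332 \cdot 24881 = 555642492$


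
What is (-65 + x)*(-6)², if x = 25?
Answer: -1440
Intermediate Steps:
(-65 + x)*(-6)² = (-65 + 25)*(-6)² = -40*36 = -1440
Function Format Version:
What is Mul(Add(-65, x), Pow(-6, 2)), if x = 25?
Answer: -1440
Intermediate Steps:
Mul(Add(-65, x), Pow(-6, 2)) = Mul(Add(-65, 25), Pow(-6, 2)) = Mul(-40, 36) = -1440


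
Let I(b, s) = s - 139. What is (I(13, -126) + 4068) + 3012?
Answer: 6815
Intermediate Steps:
I(b, s) = -139 + s
(I(13, -126) + 4068) + 3012 = ((-139 - 126) + 4068) + 3012 = (-265 + 4068) + 3012 = 3803 + 3012 = 6815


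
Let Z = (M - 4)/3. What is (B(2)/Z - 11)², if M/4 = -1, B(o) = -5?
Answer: 5329/64 ≈ 83.266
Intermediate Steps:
M = -4 (M = 4*(-1) = -4)
Z = -8/3 (Z = (-4 - 4)/3 = -8*⅓ = -8/3 ≈ -2.6667)
(B(2)/Z - 11)² = (-5/(-8/3) - 11)² = (-5*(-3/8) - 11)² = (15/8 - 11)² = (-73/8)² = 5329/64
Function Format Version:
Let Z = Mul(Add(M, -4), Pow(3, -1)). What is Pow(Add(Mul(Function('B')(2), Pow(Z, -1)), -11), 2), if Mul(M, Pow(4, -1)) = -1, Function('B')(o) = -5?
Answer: Rational(5329, 64) ≈ 83.266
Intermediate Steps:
M = -4 (M = Mul(4, -1) = -4)
Z = Rational(-8, 3) (Z = Mul(Add(-4, -4), Pow(3, -1)) = Mul(-8, Rational(1, 3)) = Rational(-8, 3) ≈ -2.6667)
Pow(Add(Mul(Function('B')(2), Pow(Z, -1)), -11), 2) = Pow(Add(Mul(-5, Pow(Rational(-8, 3), -1)), -11), 2) = Pow(Add(Mul(-5, Rational(-3, 8)), -11), 2) = Pow(Add(Rational(15, 8), -11), 2) = Pow(Rational(-73, 8), 2) = Rational(5329, 64)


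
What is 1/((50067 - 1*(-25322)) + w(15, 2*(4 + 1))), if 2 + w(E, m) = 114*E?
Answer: 1/77097 ≈ 1.2971e-5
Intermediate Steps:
w(E, m) = -2 + 114*E
1/((50067 - 1*(-25322)) + w(15, 2*(4 + 1))) = 1/((50067 - 1*(-25322)) + (-2 + 114*15)) = 1/((50067 + 25322) + (-2 + 1710)) = 1/(75389 + 1708) = 1/77097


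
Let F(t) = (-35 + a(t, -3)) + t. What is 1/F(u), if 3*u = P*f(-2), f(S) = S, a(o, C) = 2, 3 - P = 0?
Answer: -1/35 ≈ -0.028571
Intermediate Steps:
P = 3 (P = 3 - 1*0 = 3 + 0 = 3)
u = -2 (u = (3*(-2))/3 = (1/3)*(-6) = -2)
F(t) = -33 + t (F(t) = (-35 + 2) + t = -33 + t)
1/F(u) = 1/(-33 - 2) = 1/(-35) = -1/35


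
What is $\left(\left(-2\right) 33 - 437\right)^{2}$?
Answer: $253009$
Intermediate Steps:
$\left(\left(-2\right) 33 - 437\right)^{2} = \left(-66 - 437\right)^{2} = \left(-503\right)^{2} = 253009$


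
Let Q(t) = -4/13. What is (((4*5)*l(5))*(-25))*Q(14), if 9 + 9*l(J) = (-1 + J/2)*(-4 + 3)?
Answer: -7000/39 ≈ -179.49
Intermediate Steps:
Q(t) = -4/13 (Q(t) = -4*1/13 = -4/13)
l(J) = -8/9 - J/18 (l(J) = -1 + ((-1 + J/2)*(-4 + 3))/9 = -1 + ((-1 + J*(1/2))*(-1))/9 = -1 + ((-1 + J/2)*(-1))/9 = -1 + (1 - J/2)/9 = -1 + (1/9 - J/18) = -8/9 - J/18)
(((4*5)*l(5))*(-25))*Q(14) = (((4*5)*(-8/9 - 1/18*5))*(-25))*(-4/13) = ((20*(-8/9 - 5/18))*(-25))*(-4/13) = ((20*(-7/6))*(-25))*(-4/13) = -70/3*(-25)*(-4/13) = (1750/3)*(-4/13) = -7000/39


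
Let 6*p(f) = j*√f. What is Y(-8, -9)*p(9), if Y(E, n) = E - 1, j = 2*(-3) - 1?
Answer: 63/2 ≈ 31.500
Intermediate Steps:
j = -7 (j = -6 - 1 = -7)
Y(E, n) = -1 + E
p(f) = -7*√f/6 (p(f) = (-7*√f)/6 = -7*√f/6)
Y(-8, -9)*p(9) = (-1 - 8)*(-7*√9/6) = -(-21)*3/2 = -9*(-7/2) = 63/2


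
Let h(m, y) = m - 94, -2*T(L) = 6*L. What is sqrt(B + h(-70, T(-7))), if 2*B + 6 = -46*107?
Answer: 6*I*sqrt(73) ≈ 51.264*I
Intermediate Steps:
T(L) = -3*L
h(m, y) = -94 + m
B = -2464 (B = -3 + (-46*107)/2 = -3 + (1/2)*(-4922) = -3 - 2461 = -2464)
sqrt(B + h(-70, T(-7))) = sqrt(-2464 + (-94 - 70)) = sqrt(-2464 - 164) = sqrt(-2628) = 6*I*sqrt(73)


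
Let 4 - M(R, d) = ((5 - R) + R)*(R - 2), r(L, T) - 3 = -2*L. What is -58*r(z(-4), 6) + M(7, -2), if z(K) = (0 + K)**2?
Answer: 1661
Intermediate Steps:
z(K) = K**2
r(L, T) = 3 - 2*L
M(R, d) = 14 - 5*R (M(R, d) = 4 - ((5 - R) + R)*(R - 2) = 4 - 5*(-2 + R) = 4 - (-10 + 5*R) = 4 + (10 - 5*R) = 14 - 5*R)
-58*r(z(-4), 6) + M(7, -2) = -58*(3 - 2*(-4)**2) + (14 - 5*7) = -58*(3 - 2*16) + (14 - 35) = -58*(3 - 32) - 21 = -58*(-29) - 21 = 1682 - 21 = 1661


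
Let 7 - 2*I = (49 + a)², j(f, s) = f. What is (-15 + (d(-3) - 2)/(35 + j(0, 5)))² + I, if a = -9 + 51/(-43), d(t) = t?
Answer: -47153777/90601 ≈ -520.46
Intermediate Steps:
a = -438/43 (a = -9 + 51*(-1/43) = -9 - 51/43 = -438/43 ≈ -10.186)
I = -1386309/1849 (I = 7/2 - (49 - 438/43)²/2 = 7/2 - (1669/43)²/2 = 7/2 - ½*2785561/1849 = 7/2 - 2785561/3698 = -1386309/1849 ≈ -749.76)
(-15 + (d(-3) - 2)/(35 + j(0, 5)))² + I = (-15 + (-3 - 2)/(35 + 0))² - 1386309/1849 = (-15 - 5/35)² - 1386309/1849 = (-15 - 5*1/35)² - 1386309/1849 = (-15 - ⅐)² - 1386309/1849 = (-106/7)² - 1386309/1849 = 11236/49 - 1386309/1849 = -47153777/90601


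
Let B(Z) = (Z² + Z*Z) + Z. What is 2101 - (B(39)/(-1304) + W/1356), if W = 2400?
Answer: 309673905/147352 ≈ 2101.6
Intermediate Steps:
B(Z) = Z + 2*Z² (B(Z) = (Z² + Z²) + Z = 2*Z² + Z = Z + 2*Z²)
2101 - (B(39)/(-1304) + W/1356) = 2101 - ((39*(1 + 2*39))/(-1304) + 2400/1356) = 2101 - ((39*(1 + 78))*(-1/1304) + 2400*(1/1356)) = 2101 - ((39*79)*(-1/1304) + 200/113) = 2101 - (3081*(-1/1304) + 200/113) = 2101 - (-3081/1304 + 200/113) = 2101 - 1*(-87353/147352) = 2101 + 87353/147352 = 309673905/147352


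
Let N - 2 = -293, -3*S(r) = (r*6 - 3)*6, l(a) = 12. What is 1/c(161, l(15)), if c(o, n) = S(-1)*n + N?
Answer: -1/75 ≈ -0.013333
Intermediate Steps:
S(r) = 6 - 12*r (S(r) = -(r*6 - 3)*6/3 = -(6*r - 3)*6/3 = -(-3 + 6*r)*6/3 = -(-18 + 36*r)/3 = 6 - 12*r)
N = -291 (N = 2 - 293 = -291)
c(o, n) = -291 + 18*n (c(o, n) = (6 - 12*(-1))*n - 291 = (6 + 12)*n - 291 = 18*n - 291 = -291 + 18*n)
1/c(161, l(15)) = 1/(-291 + 18*12) = 1/(-291 + 216) = 1/(-75) = -1/75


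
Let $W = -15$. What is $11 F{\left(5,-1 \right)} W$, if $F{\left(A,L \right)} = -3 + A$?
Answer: $-330$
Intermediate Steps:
$11 F{\left(5,-1 \right)} W = 11 \left(-3 + 5\right) \left(-15\right) = 11 \cdot 2 \left(-15\right) = 22 \left(-15\right) = -330$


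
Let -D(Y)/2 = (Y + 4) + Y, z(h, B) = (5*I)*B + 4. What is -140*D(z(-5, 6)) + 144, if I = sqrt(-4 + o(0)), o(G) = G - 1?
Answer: 3504 + 16800*I*sqrt(5) ≈ 3504.0 + 37566.0*I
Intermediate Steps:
o(G) = -1 + G
I = I*sqrt(5) (I = sqrt(-4 + (-1 + 0)) = sqrt(-4 - 1) = sqrt(-5) = I*sqrt(5) ≈ 2.2361*I)
z(h, B) = 4 + 5*I*B*sqrt(5) (z(h, B) = (5*(I*sqrt(5)))*B + 4 = (5*I*sqrt(5))*B + 4 = 5*I*B*sqrt(5) + 4 = 4 + 5*I*B*sqrt(5))
D(Y) = -8 - 4*Y (D(Y) = -2*((Y + 4) + Y) = -2*((4 + Y) + Y) = -2*(4 + 2*Y) = -8 - 4*Y)
-140*D(z(-5, 6)) + 144 = -140*(-8 - 4*(4 + 5*I*6*sqrt(5))) + 144 = -140*(-8 - 4*(4 + 30*I*sqrt(5))) + 144 = -140*(-8 + (-16 - 120*I*sqrt(5))) + 144 = -140*(-24 - 120*I*sqrt(5)) + 144 = (3360 + 16800*I*sqrt(5)) + 144 = 3504 + 16800*I*sqrt(5)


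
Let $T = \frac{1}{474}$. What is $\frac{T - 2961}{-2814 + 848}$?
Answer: $\frac{1403513}{931884} \approx 1.5061$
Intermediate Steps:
$T = \frac{1}{474} \approx 0.0021097$
$\frac{T - 2961}{-2814 + 848} = \frac{\frac{1}{474} - 2961}{-2814 + 848} = - \frac{1403513}{474 \left(-1966\right)} = \left(- \frac{1403513}{474}\right) \left(- \frac{1}{1966}\right) = \frac{1403513}{931884}$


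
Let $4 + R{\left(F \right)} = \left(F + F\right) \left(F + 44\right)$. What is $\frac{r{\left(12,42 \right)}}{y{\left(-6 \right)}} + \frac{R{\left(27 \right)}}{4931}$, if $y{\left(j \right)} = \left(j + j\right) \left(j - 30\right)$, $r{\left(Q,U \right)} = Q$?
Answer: $\frac{142811}{177516} \approx 0.8045$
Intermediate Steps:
$y{\left(j \right)} = 2 j \left(-30 + j\right)$
$R{\left(F \right)} = -4 + 2 F \left(44 + F\right)$ ($R{\left(F \right)} = -4 + \left(F + F\right) \left(F + 44\right) = -4 + 2 F \left(44 + F\right)$)
$\frac{r{\left(12,42 \right)}}{y{\left(-6 \right)}} + \frac{R{\left(27 \right)}}{4931} = \frac{12}{2 \left(-6\right) \left(-30 - 6\right)} + \frac{-4 + 2 \cdot 27^{2} + 88 \cdot 27}{4931} = \frac{12}{2 \left(-6\right) \left(-36\right)} + \left(-4 + 2 \cdot 729 + 2376\right) \frac{1}{4931} = \frac{12}{432} + \left(-4 + 1458 + 2376\right) \frac{1}{4931} = 12 \cdot \frac{1}{432} + 3830 \cdot \frac{1}{4931} = \frac{1}{36} + \frac{3830}{4931} = \frac{142811}{177516}$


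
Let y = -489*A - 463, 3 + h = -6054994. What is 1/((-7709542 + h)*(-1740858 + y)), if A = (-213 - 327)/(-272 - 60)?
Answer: 83/1990292573771662 ≈ 4.1702e-14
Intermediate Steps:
h = -6054997 (h = -3 - 6054994 = -6054997)
A = 135/83 (A = -540/(-332) = -540*(-1/332) = 135/83 ≈ 1.6265)
y = -104444/83 (y = -489*135/83 - 463 = -66015/83 - 463 = -104444/83 ≈ -1258.4)
1/((-7709542 + h)*(-1740858 + y)) = 1/((-7709542 - 6054997)*(-1740858 - 104444/83)) = 1/((-13764539)*(-144595658/83)) = -1/13764539*(-83/144595658) = 83/1990292573771662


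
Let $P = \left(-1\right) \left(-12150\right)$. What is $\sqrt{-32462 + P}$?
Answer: $2 i \sqrt{5078} \approx 142.52 i$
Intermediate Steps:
$P = 12150$
$\sqrt{-32462 + P} = \sqrt{-32462 + 12150} = \sqrt{-20312} = 2 i \sqrt{5078}$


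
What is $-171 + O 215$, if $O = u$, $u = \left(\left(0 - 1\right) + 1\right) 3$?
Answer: $-171$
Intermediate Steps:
$u = 0$ ($u = \left(-1 + 1\right) 3 = 0 \cdot 3 = 0$)
$O = 0$
$-171 + O 215 = -171 + 0 \cdot 215 = -171 + 0 = -171$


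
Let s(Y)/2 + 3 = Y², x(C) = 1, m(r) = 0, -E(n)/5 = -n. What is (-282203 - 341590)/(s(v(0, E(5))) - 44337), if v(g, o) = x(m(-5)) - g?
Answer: 623793/44341 ≈ 14.068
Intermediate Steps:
E(n) = 5*n (E(n) = -(-5)*n = 5*n)
v(g, o) = 1 - g
s(Y) = -6 + 2*Y²
(-282203 - 341590)/(s(v(0, E(5))) - 44337) = (-282203 - 341590)/((-6 + 2*(1 - 1*0)²) - 44337) = -623793/((-6 + 2*(1 + 0)²) - 44337) = -623793/((-6 + 2*1²) - 44337) = -623793/((-6 + 2*1) - 44337) = -623793/((-6 + 2) - 44337) = -623793/(-4 - 44337) = -623793/(-44341) = -623793*(-1/44341) = 623793/44341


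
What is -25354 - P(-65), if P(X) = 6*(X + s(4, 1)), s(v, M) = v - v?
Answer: -24964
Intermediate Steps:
s(v, M) = 0
P(X) = 6*X (P(X) = 6*(X + 0) = 6*X)
-25354 - P(-65) = -25354 - 6*(-65) = -25354 - 1*(-390) = -25354 + 390 = -24964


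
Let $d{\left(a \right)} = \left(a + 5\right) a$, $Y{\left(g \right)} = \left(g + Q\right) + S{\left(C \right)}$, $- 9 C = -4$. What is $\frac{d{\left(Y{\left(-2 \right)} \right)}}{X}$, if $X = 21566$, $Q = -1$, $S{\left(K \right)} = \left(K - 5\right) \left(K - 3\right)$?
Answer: $\frac{386750}{70747263} \approx 0.0054666$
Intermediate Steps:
$C = \frac{4}{9}$ ($C = \left(- \frac{1}{9}\right) \left(-4\right) = \frac{4}{9} \approx 0.44444$)
$S{\left(K \right)} = \left(-5 + K\right) \left(-3 + K\right)$
$Y{\left(g \right)} = \frac{862}{81} + g$ ($Y{\left(g \right)} = \left(g - 1\right) + \left(15 + \left(\frac{4}{9}\right)^{2} - \frac{32}{9}\right) = \left(-1 + g\right) + \left(15 + \frac{16}{81} - \frac{32}{9}\right) = \left(-1 + g\right) + \frac{943}{81} = \frac{862}{81} + g$)
$d{\left(a \right)} = a \left(5 + a\right)$ ($d{\left(a \right)} = \left(5 + a\right) a = a \left(5 + a\right)$)
$\frac{d{\left(Y{\left(-2 \right)} \right)}}{X} = \frac{\left(\frac{862}{81} - 2\right) \left(5 + \left(\frac{862}{81} - 2\right)\right)}{21566} = \frac{700 \left(5 + \frac{700}{81}\right)}{81} \cdot \frac{1}{21566} = \frac{700}{81} \cdot \frac{1105}{81} \cdot \frac{1}{21566} = \frac{773500}{6561} \cdot \frac{1}{21566} = \frac{386750}{70747263}$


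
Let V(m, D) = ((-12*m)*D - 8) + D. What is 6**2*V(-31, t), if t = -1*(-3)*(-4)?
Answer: -161424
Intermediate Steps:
t = -12 (t = 3*(-4) = -12)
V(m, D) = -8 + D - 12*D*m (V(m, D) = (-12*D*m - 8) + D = (-8 - 12*D*m) + D = -8 + D - 12*D*m)
6**2*V(-31, t) = 6**2*(-8 - 12 - 12*(-12)*(-31)) = 36*(-8 - 12 - 4464) = 36*(-4484) = -161424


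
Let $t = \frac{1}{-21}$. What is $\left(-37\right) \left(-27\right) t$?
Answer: $- \frac{333}{7} \approx -47.571$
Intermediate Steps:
$t = - \frac{1}{21} \approx -0.047619$
$\left(-37\right) \left(-27\right) t = \left(-37\right) \left(-27\right) \left(- \frac{1}{21}\right) = 999 \left(- \frac{1}{21}\right) = - \frac{333}{7}$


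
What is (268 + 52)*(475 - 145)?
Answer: 105600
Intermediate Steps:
(268 + 52)*(475 - 145) = 320*330 = 105600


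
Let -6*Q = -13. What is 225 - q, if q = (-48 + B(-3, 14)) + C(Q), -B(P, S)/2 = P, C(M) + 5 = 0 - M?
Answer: 1645/6 ≈ 274.17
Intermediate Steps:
Q = 13/6 (Q = -1/6*(-13) = 13/6 ≈ 2.1667)
C(M) = -5 - M (C(M) = -5 + (0 - M) = -5 - M)
B(P, S) = -2*P
q = -295/6 (q = (-48 - 2*(-3)) + (-5 - 1*13/6) = (-48 + 6) + (-5 - 13/6) = -42 - 43/6 = -295/6 ≈ -49.167)
225 - q = 225 - 1*(-295/6) = 225 + 295/6 = 1645/6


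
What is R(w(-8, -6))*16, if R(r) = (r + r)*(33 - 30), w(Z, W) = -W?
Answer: 576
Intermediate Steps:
R(r) = 6*r (R(r) = (2*r)*3 = 6*r)
R(w(-8, -6))*16 = (6*(-1*(-6)))*16 = (6*6)*16 = 36*16 = 576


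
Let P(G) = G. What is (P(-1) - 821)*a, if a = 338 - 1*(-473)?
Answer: -666642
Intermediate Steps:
a = 811 (a = 338 + 473 = 811)
(P(-1) - 821)*a = (-1 - 821)*811 = -822*811 = -666642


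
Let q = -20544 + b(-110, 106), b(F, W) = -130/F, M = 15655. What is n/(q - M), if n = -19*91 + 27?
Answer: 407/8656 ≈ 0.047019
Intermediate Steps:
q = -225971/11 (q = -20544 - 130/(-110) = -20544 - 130*(-1/110) = -20544 + 13/11 = -225971/11 ≈ -20543.)
n = -1702 (n = -1729 + 27 = -1702)
n/(q - M) = -1702/(-225971/11 - 1*15655) = -1702/(-225971/11 - 15655) = -1702/(-398176/11) = -1702*(-11/398176) = 407/8656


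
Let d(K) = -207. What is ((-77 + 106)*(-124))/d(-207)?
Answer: 3596/207 ≈ 17.372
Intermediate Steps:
((-77 + 106)*(-124))/d(-207) = ((-77 + 106)*(-124))/(-207) = (29*(-124))*(-1/207) = -3596*(-1/207) = 3596/207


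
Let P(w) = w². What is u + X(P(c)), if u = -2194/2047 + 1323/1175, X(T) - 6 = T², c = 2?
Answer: 53045181/2405225 ≈ 22.054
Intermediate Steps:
X(T) = 6 + T²
u = 130231/2405225 (u = -2194*1/2047 + 1323*(1/1175) = -2194/2047 + 1323/1175 = 130231/2405225 ≈ 0.054145)
u + X(P(c)) = 130231/2405225 + (6 + (2²)²) = 130231/2405225 + (6 + 4²) = 130231/2405225 + (6 + 16) = 130231/2405225 + 22 = 53045181/2405225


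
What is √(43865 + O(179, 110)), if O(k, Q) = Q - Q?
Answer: √43865 ≈ 209.44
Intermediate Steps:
O(k, Q) = 0
√(43865 + O(179, 110)) = √(43865 + 0) = √43865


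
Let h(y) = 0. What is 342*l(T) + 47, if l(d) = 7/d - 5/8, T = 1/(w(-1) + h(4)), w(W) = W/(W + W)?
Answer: 4121/4 ≈ 1030.3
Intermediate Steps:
w(W) = ½ (w(W) = W/((2*W)) = (1/(2*W))*W = ½)
T = 2 (T = 1/(½ + 0) = 1/(½) = 2)
l(d) = -5/8 + 7/d (l(d) = 7/d - 5*⅛ = 7/d - 5/8 = -5/8 + 7/d)
342*l(T) + 47 = 342*(-5/8 + 7/2) + 47 = 342*(23/8) + 47 = 3933/4 + 47 = 4121/4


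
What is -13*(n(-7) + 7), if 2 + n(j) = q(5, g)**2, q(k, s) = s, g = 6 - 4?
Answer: -117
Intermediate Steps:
g = 2
n(j) = 2 (n(j) = -2 + 2**2 = -2 + 4 = 2)
-13*(n(-7) + 7) = -13*(2 + 7) = -13*9 = -117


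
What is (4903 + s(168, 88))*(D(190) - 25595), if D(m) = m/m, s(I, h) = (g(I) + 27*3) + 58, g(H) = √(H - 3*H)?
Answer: -129044948 - 102376*I*√21 ≈ -1.2904e+8 - 4.6915e+5*I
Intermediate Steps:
g(H) = √2*√(-H) (g(H) = √(-2*H) = √2*√(-H))
s(I, h) = 139 + √2*√(-I) (s(I, h) = (√2*√(-I) + 27*3) + 58 = (√2*√(-I) + 81) + 58 = (81 + √2*√(-I)) + 58 = 139 + √2*√(-I))
D(m) = 1
(4903 + s(168, 88))*(D(190) - 25595) = (4903 + (139 + √2*√(-1*168)))*(1 - 25595) = (4903 + (139 + √2*√(-168)))*(-25594) = (4903 + (139 + √2*(2*I*√42)))*(-25594) = (4903 + (139 + 4*I*√21))*(-25594) = (5042 + 4*I*√21)*(-25594) = -129044948 - 102376*I*√21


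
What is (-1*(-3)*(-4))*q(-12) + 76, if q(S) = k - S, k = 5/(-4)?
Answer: -53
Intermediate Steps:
k = -5/4 (k = 5*(-1/4) = -5/4 ≈ -1.2500)
q(S) = -5/4 - S
(-1*(-3)*(-4))*q(-12) + 76 = (-1*(-3)*(-4))*(-5/4 - 1*(-12)) + 76 = (3*(-4))*(-5/4 + 12) + 76 = -12*43/4 + 76 = -129 + 76 = -53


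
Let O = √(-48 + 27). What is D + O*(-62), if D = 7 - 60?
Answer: -53 - 62*I*√21 ≈ -53.0 - 284.12*I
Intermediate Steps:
D = -53
O = I*√21 (O = √(-21) = I*√21 ≈ 4.5826*I)
D + O*(-62) = -53 + (I*√21)*(-62) = -53 - 62*I*√21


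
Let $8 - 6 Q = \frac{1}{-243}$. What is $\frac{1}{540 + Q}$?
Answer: $\frac{1458}{789265} \approx 0.0018473$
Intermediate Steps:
$Q = \frac{1945}{1458}$ ($Q = \frac{4}{3} - \frac{1}{6 \left(-243\right)} = \frac{4}{3} - - \frac{1}{1458} = \frac{4}{3} + \frac{1}{1458} = \frac{1945}{1458} \approx 1.334$)
$\frac{1}{540 + Q} = \frac{1}{540 + \frac{1945}{1458}} = \frac{1}{\frac{789265}{1458}} = \frac{1458}{789265}$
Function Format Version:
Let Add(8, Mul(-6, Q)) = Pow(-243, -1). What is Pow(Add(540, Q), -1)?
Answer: Rational(1458, 789265) ≈ 0.0018473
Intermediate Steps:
Q = Rational(1945, 1458) (Q = Add(Rational(4, 3), Mul(Rational(-1, 6), Pow(-243, -1))) = Add(Rational(4, 3), Mul(Rational(-1, 6), Rational(-1, 243))) = Add(Rational(4, 3), Rational(1, 1458)) = Rational(1945, 1458) ≈ 1.3340)
Pow(Add(540, Q), -1) = Pow(Add(540, Rational(1945, 1458)), -1) = Pow(Rational(789265, 1458), -1) = Rational(1458, 789265)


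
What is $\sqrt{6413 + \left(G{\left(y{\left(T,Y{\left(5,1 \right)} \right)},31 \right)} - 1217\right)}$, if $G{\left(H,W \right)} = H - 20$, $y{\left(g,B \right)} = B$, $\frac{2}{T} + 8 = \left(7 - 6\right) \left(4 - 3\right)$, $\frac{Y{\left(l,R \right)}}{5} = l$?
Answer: $\sqrt{5201} \approx 72.118$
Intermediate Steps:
$Y{\left(l,R \right)} = 5 l$
$T = - \frac{2}{7}$ ($T = \frac{2}{-8 + \left(7 - 6\right) \left(4 - 3\right)} = \frac{2}{-8 + 1 \cdot 1} = \frac{2}{-8 + 1} = \frac{2}{-7} = 2 \left(- \frac{1}{7}\right) = - \frac{2}{7} \approx -0.28571$)
$G{\left(H,W \right)} = -20 + H$ ($G{\left(H,W \right)} = H - 20 = -20 + H$)
$\sqrt{6413 + \left(G{\left(y{\left(T,Y{\left(5,1 \right)} \right)},31 \right)} - 1217\right)} = \sqrt{6413 + \left(\left(-20 + 5 \cdot 5\right) - 1217\right)} = \sqrt{6413 + \left(\left(-20 + 25\right) - 1217\right)} = \sqrt{6413 + \left(5 - 1217\right)} = \sqrt{6413 - 1212} = \sqrt{5201}$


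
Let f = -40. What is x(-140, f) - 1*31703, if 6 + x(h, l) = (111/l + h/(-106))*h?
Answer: -3339573/106 ≈ -31505.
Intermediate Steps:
x(h, l) = -6 + h*(111/l - h/106) (x(h, l) = -6 + (111/l + h/(-106))*h = -6 + (111/l + h*(-1/106))*h = -6 + (111/l - h/106)*h = -6 + h*(111/l - h/106))
x(-140, f) - 1*31703 = (-6 - 1/106*(-140)² + 111*(-140)/(-40)) - 1*31703 = (-6 - 1/106*19600 + 111*(-140)*(-1/40)) - 31703 = (-6 - 9800/53 + 777/2) - 31703 = 20945/106 - 31703 = -3339573/106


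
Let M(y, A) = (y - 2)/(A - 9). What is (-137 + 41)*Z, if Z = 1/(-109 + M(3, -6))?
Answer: 360/409 ≈ 0.88020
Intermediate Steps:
M(y, A) = (-2 + y)/(-9 + A)
Z = -15/1636 (Z = 1/(-109 + (-2 + 3)/(-9 - 6)) = 1/(-109 + 1/(-15)) = 1/(-109 - 1/15*1) = 1/(-109 - 1/15) = 1/(-1636/15) = -15/1636 ≈ -0.0091687)
(-137 + 41)*Z = (-137 + 41)*(-15/1636) = -96*(-15/1636) = 360/409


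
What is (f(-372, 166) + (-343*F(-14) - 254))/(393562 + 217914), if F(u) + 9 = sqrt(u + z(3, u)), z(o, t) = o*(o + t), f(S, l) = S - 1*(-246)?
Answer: 2707/611476 - 343*I*sqrt(47)/611476 ≈ 0.004427 - 0.0038456*I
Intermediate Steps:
f(S, l) = 246 + S (f(S, l) = S + 246 = 246 + S)
F(u) = -9 + sqrt(9 + 4*u) (F(u) = -9 + sqrt(u + 3*(3 + u)) = -9 + sqrt(u + (9 + 3*u)) = -9 + sqrt(9 + 4*u))
(f(-372, 166) + (-343*F(-14) - 254))/(393562 + 217914) = ((246 - 372) + (-343*(-9 + sqrt(9 + 4*(-14))) - 254))/(393562 + 217914) = (-126 + (-343*(-9 + sqrt(9 - 56)) - 254))/611476 = (-126 + (-343*(-9 + sqrt(-47)) - 254))*(1/611476) = (-126 + (-343*(-9 + I*sqrt(47)) - 254))*(1/611476) = (-126 + ((3087 - 343*I*sqrt(47)) - 254))*(1/611476) = (-126 + (2833 - 343*I*sqrt(47)))*(1/611476) = (2707 - 343*I*sqrt(47))*(1/611476) = 2707/611476 - 343*I*sqrt(47)/611476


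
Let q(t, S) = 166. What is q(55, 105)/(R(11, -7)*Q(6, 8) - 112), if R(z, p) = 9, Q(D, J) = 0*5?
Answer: -83/56 ≈ -1.4821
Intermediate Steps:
Q(D, J) = 0
q(55, 105)/(R(11, -7)*Q(6, 8) - 112) = 166/(9*0 - 112) = 166/(0 - 112) = 166/(-112) = 166*(-1/112) = -83/56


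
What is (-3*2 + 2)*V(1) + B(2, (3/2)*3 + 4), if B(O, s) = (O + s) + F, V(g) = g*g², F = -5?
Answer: 3/2 ≈ 1.5000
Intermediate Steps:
V(g) = g³
B(O, s) = -5 + O + s (B(O, s) = (O + s) - 5 = -5 + O + s)
(-3*2 + 2)*V(1) + B(2, (3/2)*3 + 4) = (-3*2 + 2)*1³ + (-5 + 2 + ((3/2)*3 + 4)) = (-6 + 2)*1 + (-5 + 2 + ((3*(½))*3 + 4)) = -4*1 + (-5 + 2 + ((3/2)*3 + 4)) = -4 + (-5 + 2 + (9/2 + 4)) = -4 + (-5 + 2 + 17/2) = -4 + 11/2 = 3/2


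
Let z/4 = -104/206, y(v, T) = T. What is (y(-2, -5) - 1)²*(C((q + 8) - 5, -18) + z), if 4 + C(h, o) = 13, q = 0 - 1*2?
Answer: 25884/103 ≈ 251.30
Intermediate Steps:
q = -2 (q = 0 - 2 = -2)
C(h, o) = 9 (C(h, o) = -4 + 13 = 9)
z = -208/103 (z = 4*(-104/206) = 4*(-104*1/206) = 4*(-52/103) = -208/103 ≈ -2.0194)
(y(-2, -5) - 1)²*(C((q + 8) - 5, -18) + z) = (-5 - 1)²*(9 - 208/103) = (-6)²*(719/103) = 36*(719/103) = 25884/103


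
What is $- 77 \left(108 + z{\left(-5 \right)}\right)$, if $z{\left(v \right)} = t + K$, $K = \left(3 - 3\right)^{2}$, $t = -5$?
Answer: $-7931$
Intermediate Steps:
$K = 0$ ($K = 0^{2} = 0$)
$z{\left(v \right)} = -5$ ($z{\left(v \right)} = -5 + 0 = -5$)
$- 77 \left(108 + z{\left(-5 \right)}\right) = - 77 \left(108 - 5\right) = \left(-77\right) 103 = -7931$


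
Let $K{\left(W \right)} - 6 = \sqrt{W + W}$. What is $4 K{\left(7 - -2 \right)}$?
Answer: $24 + 12 \sqrt{2} \approx 40.971$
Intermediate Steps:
$K{\left(W \right)} = 6 + \sqrt{2} \sqrt{W}$ ($K{\left(W \right)} = 6 + \sqrt{W + W} = 6 + \sqrt{2 W} = 6 + \sqrt{2} \sqrt{W}$)
$4 K{\left(7 - -2 \right)} = 4 \left(6 + \sqrt{2} \sqrt{7 - -2}\right) = 4 \left(6 + \sqrt{2} \sqrt{7 + 2}\right) = 4 \left(6 + \sqrt{2} \sqrt{9}\right) = 4 \left(6 + \sqrt{2} \cdot 3\right) = 4 \left(6 + 3 \sqrt{2}\right) = 24 + 12 \sqrt{2}$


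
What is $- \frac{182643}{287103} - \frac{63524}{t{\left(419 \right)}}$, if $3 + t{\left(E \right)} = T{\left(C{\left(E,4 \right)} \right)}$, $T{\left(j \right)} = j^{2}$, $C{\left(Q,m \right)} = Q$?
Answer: $- \frac{8383728461}{8400538079} \approx -0.998$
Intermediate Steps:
$t{\left(E \right)} = -3 + E^{2}$
$- \frac{182643}{287103} - \frac{63524}{t{\left(419 \right)}} = - \frac{182643}{287103} - \frac{63524}{-3 + 419^{2}} = \left(-182643\right) \frac{1}{287103} - \frac{63524}{-3 + 175561} = - \frac{60881}{95701} - \frac{63524}{175558} = - \frac{60881}{95701} - \frac{31762}{87779} = - \frac{8383728461}{8400538079}$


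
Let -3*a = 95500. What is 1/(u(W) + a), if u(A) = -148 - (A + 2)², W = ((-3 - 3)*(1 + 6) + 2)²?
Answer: -3/7795156 ≈ -3.8485e-7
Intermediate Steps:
a = -95500/3 (a = -⅓*95500 = -95500/3 ≈ -31833.)
W = 1600 (W = (-6*7 + 2)² = (-42 + 2)² = (-40)² = 1600)
u(A) = -148 - (2 + A)²
1/(u(W) + a) = 1/((-148 - (2 + 1600)²) - 95500/3) = 1/((-148 - 1*1602²) - 95500/3) = 1/((-148 - 1*2566404) - 95500/3) = 1/((-148 - 2566404) - 95500/3) = 1/(-2566552 - 95500/3) = 1/(-7795156/3) = -3/7795156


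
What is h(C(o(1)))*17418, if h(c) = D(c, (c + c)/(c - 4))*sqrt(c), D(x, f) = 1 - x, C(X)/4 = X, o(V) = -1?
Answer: 174180*I ≈ 1.7418e+5*I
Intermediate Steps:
C(X) = 4*X
h(c) = sqrt(c)*(1 - c) (h(c) = (1 - c)*sqrt(c) = sqrt(c)*(1 - c))
h(C(o(1)))*17418 = (sqrt(4*(-1))*(1 - 4*(-1)))*17418 = (sqrt(-4)*(1 - 1*(-4)))*17418 = ((2*I)*(1 + 4))*17418 = ((2*I)*5)*17418 = (10*I)*17418 = 174180*I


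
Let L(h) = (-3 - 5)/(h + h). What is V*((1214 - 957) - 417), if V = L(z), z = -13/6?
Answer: -3840/13 ≈ -295.38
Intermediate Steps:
z = -13/6 (z = -13*1/6 = -13/6 ≈ -2.1667)
L(h) = -4/h (L(h) = -8*1/(2*h) = -4/h)
V = 24/13 (V = -4/(-13/6) = -4*(-6/13) = 24/13 ≈ 1.8462)
V*((1214 - 957) - 417) = 24*((1214 - 957) - 417)/13 = 24*(257 - 417)/13 = (24/13)*(-160) = -3840/13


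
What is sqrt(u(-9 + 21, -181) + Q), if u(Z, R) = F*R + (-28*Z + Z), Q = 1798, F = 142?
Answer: 6*I*sqrt(673) ≈ 155.65*I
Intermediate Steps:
u(Z, R) = -27*Z + 142*R (u(Z, R) = 142*R + (-28*Z + Z) = 142*R - 27*Z = -27*Z + 142*R)
sqrt(u(-9 + 21, -181) + Q) = sqrt((-27*(-9 + 21) + 142*(-181)) + 1798) = sqrt((-27*12 - 25702) + 1798) = sqrt((-324 - 25702) + 1798) = sqrt(-26026 + 1798) = sqrt(-24228) = 6*I*sqrt(673)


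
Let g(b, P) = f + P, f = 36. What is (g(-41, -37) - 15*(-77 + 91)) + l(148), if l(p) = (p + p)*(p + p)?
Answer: 87405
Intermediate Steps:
g(b, P) = 36 + P
l(p) = 4*p² (l(p) = (2*p)*(2*p) = 4*p²)
(g(-41, -37) - 15*(-77 + 91)) + l(148) = ((36 - 37) - 15*(-77 + 91)) + 4*148² = (-1 - 15*14) + 4*21904 = (-1 - 210) + 87616 = -211 + 87616 = 87405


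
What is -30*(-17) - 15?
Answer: 495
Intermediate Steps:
-30*(-17) - 15 = 510 - 15 = 495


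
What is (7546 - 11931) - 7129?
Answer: -11514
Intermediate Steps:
(7546 - 11931) - 7129 = -4385 - 7129 = -11514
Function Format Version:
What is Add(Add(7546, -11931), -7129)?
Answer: -11514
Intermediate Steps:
Add(Add(7546, -11931), -7129) = Add(-4385, -7129) = -11514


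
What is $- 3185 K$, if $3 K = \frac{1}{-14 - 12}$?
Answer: $\frac{245}{6} \approx 40.833$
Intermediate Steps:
$K = - \frac{1}{78}$ ($K = \frac{1}{3 \left(-14 - 12\right)} = \frac{1}{3 \left(-26\right)} = \frac{1}{3} \left(- \frac{1}{26}\right) = - \frac{1}{78} \approx -0.012821$)
$- 3185 K = \left(-3185\right) \left(- \frac{1}{78}\right) = \frac{245}{6}$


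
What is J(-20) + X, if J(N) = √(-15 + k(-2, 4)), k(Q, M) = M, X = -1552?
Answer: -1552 + I*√11 ≈ -1552.0 + 3.3166*I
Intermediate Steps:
J(N) = I*√11 (J(N) = √(-15 + 4) = √(-11) = I*√11)
J(-20) + X = I*√11 - 1552 = -1552 + I*√11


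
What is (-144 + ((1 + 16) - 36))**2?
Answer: 26569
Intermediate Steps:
(-144 + ((1 + 16) - 36))**2 = (-144 + (17 - 36))**2 = (-144 - 19)**2 = (-163)**2 = 26569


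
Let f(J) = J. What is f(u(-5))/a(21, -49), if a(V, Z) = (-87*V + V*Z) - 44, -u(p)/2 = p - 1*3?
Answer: -4/725 ≈ -0.0055172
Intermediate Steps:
u(p) = 6 - 2*p (u(p) = -2*(p - 1*3) = -2*(p - 3) = -2*(-3 + p) = 6 - 2*p)
a(V, Z) = -44 - 87*V + V*Z
f(u(-5))/a(21, -49) = (6 - 2*(-5))/(-44 - 87*21 + 21*(-49)) = (6 + 10)/(-44 - 1827 - 1029) = 16/(-2900) = 16*(-1/2900) = -4/725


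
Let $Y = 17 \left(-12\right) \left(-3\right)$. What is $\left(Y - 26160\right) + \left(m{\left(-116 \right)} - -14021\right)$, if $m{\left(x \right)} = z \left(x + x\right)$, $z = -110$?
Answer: $13993$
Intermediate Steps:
$m{\left(x \right)} = - 220 x$ ($m{\left(x \right)} = - 110 \left(x + x\right) = - 110 \cdot 2 x = - 220 x$)
$Y = 612$ ($Y = \left(-204\right) \left(-3\right) = 612$)
$\left(Y - 26160\right) + \left(m{\left(-116 \right)} - -14021\right) = \left(612 - 26160\right) - -39541 = -25548 + \left(25520 + 14021\right) = -25548 + 39541 = 13993$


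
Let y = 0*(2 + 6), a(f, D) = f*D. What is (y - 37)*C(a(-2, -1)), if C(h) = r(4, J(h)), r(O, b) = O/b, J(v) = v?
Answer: -74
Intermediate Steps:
a(f, D) = D*f
C(h) = 4/h
y = 0 (y = 0*8 = 0)
(y - 37)*C(a(-2, -1)) = (0 - 37)*(4/((-1*(-2)))) = -148/2 = -37*2 = -74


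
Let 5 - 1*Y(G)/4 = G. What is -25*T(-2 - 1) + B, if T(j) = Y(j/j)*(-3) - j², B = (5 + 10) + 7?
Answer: 1447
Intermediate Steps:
B = 22 (B = 15 + 7 = 22)
Y(G) = 20 - 4*G
T(j) = -48 - j² (T(j) = (20 - 4*j/j)*(-3) - j² = (20 - 4*1)*(-3) - j² = (20 - 4)*(-3) - j² = 16*(-3) - j² = -48 - j²)
-25*T(-2 - 1) + B = -25*(-48 - (-2 - 1)²) + 22 = -25*(-48 - 1*(-3)²) + 22 = -25*(-48 - 1*9) + 22 = -25*(-48 - 9) + 22 = -25*(-57) + 22 = 1425 + 22 = 1447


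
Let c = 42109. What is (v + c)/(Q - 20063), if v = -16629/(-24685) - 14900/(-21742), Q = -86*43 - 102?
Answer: -11300341566324/6403651203005 ≈ -1.7647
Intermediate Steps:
Q = -3800 (Q = -3698 - 102 = -3800)
v = 364677109/268350635 (v = -16629*(-1/24685) - 14900*(-1/21742) = 16629/24685 + 7450/10871 = 364677109/268350635 ≈ 1.3590)
(v + c)/(Q - 20063) = (364677109/268350635 + 42109)/(-3800 - 20063) = (11300341566324/268350635)/(-23863) = (11300341566324/268350635)*(-1/23863) = -11300341566324/6403651203005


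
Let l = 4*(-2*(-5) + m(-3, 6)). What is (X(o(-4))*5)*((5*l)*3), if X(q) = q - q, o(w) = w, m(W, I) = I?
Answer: 0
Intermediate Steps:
l = 64 (l = 4*(-2*(-5) + 6) = 4*(10 + 6) = 4*16 = 64)
X(q) = 0
(X(o(-4))*5)*((5*l)*3) = (0*5)*((5*64)*3) = 0*(320*3) = 0*960 = 0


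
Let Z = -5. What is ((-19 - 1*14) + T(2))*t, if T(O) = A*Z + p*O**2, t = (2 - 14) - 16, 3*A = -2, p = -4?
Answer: 3836/3 ≈ 1278.7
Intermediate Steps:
A = -2/3 (A = (1/3)*(-2) = -2/3 ≈ -0.66667)
t = -28 (t = -12 - 16 = -28)
T(O) = 10/3 - 4*O**2 (T(O) = -2/3*(-5) - 4*O**2 = 10/3 - 4*O**2)
((-19 - 1*14) + T(2))*t = ((-19 - 1*14) + (10/3 - 4*2**2))*(-28) = ((-19 - 14) + (10/3 - 4*4))*(-28) = (-33 + (10/3 - 16))*(-28) = (-33 - 38/3)*(-28) = -137/3*(-28) = 3836/3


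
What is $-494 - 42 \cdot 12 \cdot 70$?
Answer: $-35774$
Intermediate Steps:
$-494 - 42 \cdot 12 \cdot 70 = -494 - 35280 = -35774$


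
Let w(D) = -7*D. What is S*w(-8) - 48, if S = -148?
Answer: -8336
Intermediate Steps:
S*w(-8) - 48 = -(-1036)*(-8) - 48 = -148*56 - 48 = -8288 - 48 = -8336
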